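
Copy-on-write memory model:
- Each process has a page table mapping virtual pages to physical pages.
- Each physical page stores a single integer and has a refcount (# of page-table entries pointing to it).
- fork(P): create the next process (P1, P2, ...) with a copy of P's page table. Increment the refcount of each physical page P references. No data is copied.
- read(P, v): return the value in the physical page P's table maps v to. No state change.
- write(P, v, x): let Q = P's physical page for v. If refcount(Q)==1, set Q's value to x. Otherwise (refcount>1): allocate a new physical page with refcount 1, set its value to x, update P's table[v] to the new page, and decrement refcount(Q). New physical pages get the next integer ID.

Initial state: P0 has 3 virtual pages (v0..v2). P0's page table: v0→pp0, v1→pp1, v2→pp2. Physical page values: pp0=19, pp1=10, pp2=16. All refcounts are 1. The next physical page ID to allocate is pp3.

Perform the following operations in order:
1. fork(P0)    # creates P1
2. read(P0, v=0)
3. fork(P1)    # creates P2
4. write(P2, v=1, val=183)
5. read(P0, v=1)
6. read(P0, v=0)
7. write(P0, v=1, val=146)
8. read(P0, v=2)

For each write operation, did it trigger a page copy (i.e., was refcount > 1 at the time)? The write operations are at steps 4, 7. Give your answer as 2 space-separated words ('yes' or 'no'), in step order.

Op 1: fork(P0) -> P1. 3 ppages; refcounts: pp0:2 pp1:2 pp2:2
Op 2: read(P0, v0) -> 19. No state change.
Op 3: fork(P1) -> P2. 3 ppages; refcounts: pp0:3 pp1:3 pp2:3
Op 4: write(P2, v1, 183). refcount(pp1)=3>1 -> COPY to pp3. 4 ppages; refcounts: pp0:3 pp1:2 pp2:3 pp3:1
Op 5: read(P0, v1) -> 10. No state change.
Op 6: read(P0, v0) -> 19. No state change.
Op 7: write(P0, v1, 146). refcount(pp1)=2>1 -> COPY to pp4. 5 ppages; refcounts: pp0:3 pp1:1 pp2:3 pp3:1 pp4:1
Op 8: read(P0, v2) -> 16. No state change.

yes yes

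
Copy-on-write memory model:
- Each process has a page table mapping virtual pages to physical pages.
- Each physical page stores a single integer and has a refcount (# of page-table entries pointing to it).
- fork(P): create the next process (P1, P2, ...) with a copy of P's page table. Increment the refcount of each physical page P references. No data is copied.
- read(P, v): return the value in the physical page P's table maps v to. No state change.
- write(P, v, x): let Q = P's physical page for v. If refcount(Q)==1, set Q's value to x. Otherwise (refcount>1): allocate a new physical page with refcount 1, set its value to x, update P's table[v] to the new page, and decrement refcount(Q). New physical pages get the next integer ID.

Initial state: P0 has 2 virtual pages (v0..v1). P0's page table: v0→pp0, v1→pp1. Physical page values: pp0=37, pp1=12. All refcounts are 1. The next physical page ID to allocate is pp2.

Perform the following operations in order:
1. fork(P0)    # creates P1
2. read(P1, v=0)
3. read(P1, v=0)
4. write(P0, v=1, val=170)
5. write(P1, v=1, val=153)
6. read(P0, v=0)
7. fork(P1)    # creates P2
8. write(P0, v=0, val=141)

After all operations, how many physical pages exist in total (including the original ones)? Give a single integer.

Answer: 4

Derivation:
Op 1: fork(P0) -> P1. 2 ppages; refcounts: pp0:2 pp1:2
Op 2: read(P1, v0) -> 37. No state change.
Op 3: read(P1, v0) -> 37. No state change.
Op 4: write(P0, v1, 170). refcount(pp1)=2>1 -> COPY to pp2. 3 ppages; refcounts: pp0:2 pp1:1 pp2:1
Op 5: write(P1, v1, 153). refcount(pp1)=1 -> write in place. 3 ppages; refcounts: pp0:2 pp1:1 pp2:1
Op 6: read(P0, v0) -> 37. No state change.
Op 7: fork(P1) -> P2. 3 ppages; refcounts: pp0:3 pp1:2 pp2:1
Op 8: write(P0, v0, 141). refcount(pp0)=3>1 -> COPY to pp3. 4 ppages; refcounts: pp0:2 pp1:2 pp2:1 pp3:1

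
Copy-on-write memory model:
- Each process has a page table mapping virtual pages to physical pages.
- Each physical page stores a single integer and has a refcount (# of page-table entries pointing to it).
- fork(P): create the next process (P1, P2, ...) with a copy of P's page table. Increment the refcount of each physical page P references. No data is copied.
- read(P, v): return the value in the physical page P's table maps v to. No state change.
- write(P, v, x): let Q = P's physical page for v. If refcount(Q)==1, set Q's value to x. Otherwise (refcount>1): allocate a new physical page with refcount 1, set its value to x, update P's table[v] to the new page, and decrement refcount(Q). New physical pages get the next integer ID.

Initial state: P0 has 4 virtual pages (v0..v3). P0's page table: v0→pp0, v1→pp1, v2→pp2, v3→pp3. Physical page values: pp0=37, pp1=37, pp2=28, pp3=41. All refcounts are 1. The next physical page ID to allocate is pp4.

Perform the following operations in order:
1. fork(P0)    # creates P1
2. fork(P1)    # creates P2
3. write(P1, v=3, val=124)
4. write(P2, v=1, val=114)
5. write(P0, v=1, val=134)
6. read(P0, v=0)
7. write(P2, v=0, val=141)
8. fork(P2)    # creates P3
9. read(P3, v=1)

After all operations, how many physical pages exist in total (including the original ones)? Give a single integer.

Op 1: fork(P0) -> P1. 4 ppages; refcounts: pp0:2 pp1:2 pp2:2 pp3:2
Op 2: fork(P1) -> P2. 4 ppages; refcounts: pp0:3 pp1:3 pp2:3 pp3:3
Op 3: write(P1, v3, 124). refcount(pp3)=3>1 -> COPY to pp4. 5 ppages; refcounts: pp0:3 pp1:3 pp2:3 pp3:2 pp4:1
Op 4: write(P2, v1, 114). refcount(pp1)=3>1 -> COPY to pp5. 6 ppages; refcounts: pp0:3 pp1:2 pp2:3 pp3:2 pp4:1 pp5:1
Op 5: write(P0, v1, 134). refcount(pp1)=2>1 -> COPY to pp6. 7 ppages; refcounts: pp0:3 pp1:1 pp2:3 pp3:2 pp4:1 pp5:1 pp6:1
Op 6: read(P0, v0) -> 37. No state change.
Op 7: write(P2, v0, 141). refcount(pp0)=3>1 -> COPY to pp7. 8 ppages; refcounts: pp0:2 pp1:1 pp2:3 pp3:2 pp4:1 pp5:1 pp6:1 pp7:1
Op 8: fork(P2) -> P3. 8 ppages; refcounts: pp0:2 pp1:1 pp2:4 pp3:3 pp4:1 pp5:2 pp6:1 pp7:2
Op 9: read(P3, v1) -> 114. No state change.

Answer: 8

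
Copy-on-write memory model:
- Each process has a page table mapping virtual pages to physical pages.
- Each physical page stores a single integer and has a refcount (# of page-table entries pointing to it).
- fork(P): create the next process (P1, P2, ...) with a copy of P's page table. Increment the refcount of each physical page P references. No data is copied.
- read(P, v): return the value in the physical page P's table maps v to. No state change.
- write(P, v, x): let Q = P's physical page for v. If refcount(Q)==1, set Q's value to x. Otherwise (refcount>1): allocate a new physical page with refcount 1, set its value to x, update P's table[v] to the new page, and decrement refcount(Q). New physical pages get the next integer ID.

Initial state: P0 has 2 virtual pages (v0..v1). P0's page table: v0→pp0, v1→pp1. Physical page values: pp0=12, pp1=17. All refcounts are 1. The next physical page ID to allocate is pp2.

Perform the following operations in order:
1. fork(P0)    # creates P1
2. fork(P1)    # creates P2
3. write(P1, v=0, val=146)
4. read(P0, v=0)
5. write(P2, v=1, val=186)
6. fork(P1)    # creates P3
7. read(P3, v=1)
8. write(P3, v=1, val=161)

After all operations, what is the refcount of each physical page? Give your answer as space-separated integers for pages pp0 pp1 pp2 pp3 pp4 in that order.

Answer: 2 2 2 1 1

Derivation:
Op 1: fork(P0) -> P1. 2 ppages; refcounts: pp0:2 pp1:2
Op 2: fork(P1) -> P2. 2 ppages; refcounts: pp0:3 pp1:3
Op 3: write(P1, v0, 146). refcount(pp0)=3>1 -> COPY to pp2. 3 ppages; refcounts: pp0:2 pp1:3 pp2:1
Op 4: read(P0, v0) -> 12. No state change.
Op 5: write(P2, v1, 186). refcount(pp1)=3>1 -> COPY to pp3. 4 ppages; refcounts: pp0:2 pp1:2 pp2:1 pp3:1
Op 6: fork(P1) -> P3. 4 ppages; refcounts: pp0:2 pp1:3 pp2:2 pp3:1
Op 7: read(P3, v1) -> 17. No state change.
Op 8: write(P3, v1, 161). refcount(pp1)=3>1 -> COPY to pp4. 5 ppages; refcounts: pp0:2 pp1:2 pp2:2 pp3:1 pp4:1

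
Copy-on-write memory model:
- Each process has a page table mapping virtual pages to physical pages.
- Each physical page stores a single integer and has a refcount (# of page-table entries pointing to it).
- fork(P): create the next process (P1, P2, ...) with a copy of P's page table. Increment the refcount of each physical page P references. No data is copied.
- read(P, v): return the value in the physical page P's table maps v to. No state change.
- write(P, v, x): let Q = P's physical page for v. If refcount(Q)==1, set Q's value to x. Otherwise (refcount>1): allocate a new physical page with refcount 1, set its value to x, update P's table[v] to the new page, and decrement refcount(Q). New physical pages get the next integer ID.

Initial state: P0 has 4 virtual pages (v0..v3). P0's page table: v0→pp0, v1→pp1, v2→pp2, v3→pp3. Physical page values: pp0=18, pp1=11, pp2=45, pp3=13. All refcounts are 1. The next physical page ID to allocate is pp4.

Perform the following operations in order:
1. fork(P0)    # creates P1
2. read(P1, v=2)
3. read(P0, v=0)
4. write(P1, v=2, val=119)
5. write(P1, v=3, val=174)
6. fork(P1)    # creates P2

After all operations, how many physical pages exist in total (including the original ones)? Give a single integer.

Answer: 6

Derivation:
Op 1: fork(P0) -> P1. 4 ppages; refcounts: pp0:2 pp1:2 pp2:2 pp3:2
Op 2: read(P1, v2) -> 45. No state change.
Op 3: read(P0, v0) -> 18. No state change.
Op 4: write(P1, v2, 119). refcount(pp2)=2>1 -> COPY to pp4. 5 ppages; refcounts: pp0:2 pp1:2 pp2:1 pp3:2 pp4:1
Op 5: write(P1, v3, 174). refcount(pp3)=2>1 -> COPY to pp5. 6 ppages; refcounts: pp0:2 pp1:2 pp2:1 pp3:1 pp4:1 pp5:1
Op 6: fork(P1) -> P2. 6 ppages; refcounts: pp0:3 pp1:3 pp2:1 pp3:1 pp4:2 pp5:2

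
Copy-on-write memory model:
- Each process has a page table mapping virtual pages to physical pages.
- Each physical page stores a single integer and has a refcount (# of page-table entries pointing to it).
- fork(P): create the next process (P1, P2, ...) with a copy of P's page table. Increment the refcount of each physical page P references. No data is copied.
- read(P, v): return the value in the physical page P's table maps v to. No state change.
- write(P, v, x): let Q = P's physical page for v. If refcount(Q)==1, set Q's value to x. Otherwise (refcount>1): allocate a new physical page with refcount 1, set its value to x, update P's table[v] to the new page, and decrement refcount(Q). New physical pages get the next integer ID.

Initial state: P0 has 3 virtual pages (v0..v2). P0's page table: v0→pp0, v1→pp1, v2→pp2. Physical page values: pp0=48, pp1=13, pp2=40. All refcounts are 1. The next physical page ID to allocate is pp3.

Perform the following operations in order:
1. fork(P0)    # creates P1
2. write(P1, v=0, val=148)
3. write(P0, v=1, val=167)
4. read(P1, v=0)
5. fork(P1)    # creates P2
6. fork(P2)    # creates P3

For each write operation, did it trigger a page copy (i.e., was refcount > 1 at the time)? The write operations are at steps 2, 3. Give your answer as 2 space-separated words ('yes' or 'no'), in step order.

Op 1: fork(P0) -> P1. 3 ppages; refcounts: pp0:2 pp1:2 pp2:2
Op 2: write(P1, v0, 148). refcount(pp0)=2>1 -> COPY to pp3. 4 ppages; refcounts: pp0:1 pp1:2 pp2:2 pp3:1
Op 3: write(P0, v1, 167). refcount(pp1)=2>1 -> COPY to pp4. 5 ppages; refcounts: pp0:1 pp1:1 pp2:2 pp3:1 pp4:1
Op 4: read(P1, v0) -> 148. No state change.
Op 5: fork(P1) -> P2. 5 ppages; refcounts: pp0:1 pp1:2 pp2:3 pp3:2 pp4:1
Op 6: fork(P2) -> P3. 5 ppages; refcounts: pp0:1 pp1:3 pp2:4 pp3:3 pp4:1

yes yes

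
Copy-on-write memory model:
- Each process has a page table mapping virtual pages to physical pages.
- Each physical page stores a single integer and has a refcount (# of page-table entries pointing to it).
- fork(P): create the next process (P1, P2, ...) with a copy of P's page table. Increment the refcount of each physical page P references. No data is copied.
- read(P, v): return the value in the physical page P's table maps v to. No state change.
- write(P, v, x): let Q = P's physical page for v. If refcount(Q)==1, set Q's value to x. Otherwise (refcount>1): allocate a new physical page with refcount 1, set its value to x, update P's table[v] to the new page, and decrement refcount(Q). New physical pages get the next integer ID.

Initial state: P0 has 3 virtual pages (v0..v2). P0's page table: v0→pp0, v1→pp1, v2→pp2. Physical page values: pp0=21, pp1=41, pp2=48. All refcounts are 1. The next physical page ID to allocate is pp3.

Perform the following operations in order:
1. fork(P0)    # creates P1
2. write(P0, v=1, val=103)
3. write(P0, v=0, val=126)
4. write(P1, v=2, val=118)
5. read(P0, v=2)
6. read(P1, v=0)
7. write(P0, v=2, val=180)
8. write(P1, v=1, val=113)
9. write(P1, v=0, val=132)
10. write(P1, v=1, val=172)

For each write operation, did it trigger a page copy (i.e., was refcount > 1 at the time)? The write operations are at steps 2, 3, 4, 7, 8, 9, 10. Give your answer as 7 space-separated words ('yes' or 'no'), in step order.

Op 1: fork(P0) -> P1. 3 ppages; refcounts: pp0:2 pp1:2 pp2:2
Op 2: write(P0, v1, 103). refcount(pp1)=2>1 -> COPY to pp3. 4 ppages; refcounts: pp0:2 pp1:1 pp2:2 pp3:1
Op 3: write(P0, v0, 126). refcount(pp0)=2>1 -> COPY to pp4. 5 ppages; refcounts: pp0:1 pp1:1 pp2:2 pp3:1 pp4:1
Op 4: write(P1, v2, 118). refcount(pp2)=2>1 -> COPY to pp5. 6 ppages; refcounts: pp0:1 pp1:1 pp2:1 pp3:1 pp4:1 pp5:1
Op 5: read(P0, v2) -> 48. No state change.
Op 6: read(P1, v0) -> 21. No state change.
Op 7: write(P0, v2, 180). refcount(pp2)=1 -> write in place. 6 ppages; refcounts: pp0:1 pp1:1 pp2:1 pp3:1 pp4:1 pp5:1
Op 8: write(P1, v1, 113). refcount(pp1)=1 -> write in place. 6 ppages; refcounts: pp0:1 pp1:1 pp2:1 pp3:1 pp4:1 pp5:1
Op 9: write(P1, v0, 132). refcount(pp0)=1 -> write in place. 6 ppages; refcounts: pp0:1 pp1:1 pp2:1 pp3:1 pp4:1 pp5:1
Op 10: write(P1, v1, 172). refcount(pp1)=1 -> write in place. 6 ppages; refcounts: pp0:1 pp1:1 pp2:1 pp3:1 pp4:1 pp5:1

yes yes yes no no no no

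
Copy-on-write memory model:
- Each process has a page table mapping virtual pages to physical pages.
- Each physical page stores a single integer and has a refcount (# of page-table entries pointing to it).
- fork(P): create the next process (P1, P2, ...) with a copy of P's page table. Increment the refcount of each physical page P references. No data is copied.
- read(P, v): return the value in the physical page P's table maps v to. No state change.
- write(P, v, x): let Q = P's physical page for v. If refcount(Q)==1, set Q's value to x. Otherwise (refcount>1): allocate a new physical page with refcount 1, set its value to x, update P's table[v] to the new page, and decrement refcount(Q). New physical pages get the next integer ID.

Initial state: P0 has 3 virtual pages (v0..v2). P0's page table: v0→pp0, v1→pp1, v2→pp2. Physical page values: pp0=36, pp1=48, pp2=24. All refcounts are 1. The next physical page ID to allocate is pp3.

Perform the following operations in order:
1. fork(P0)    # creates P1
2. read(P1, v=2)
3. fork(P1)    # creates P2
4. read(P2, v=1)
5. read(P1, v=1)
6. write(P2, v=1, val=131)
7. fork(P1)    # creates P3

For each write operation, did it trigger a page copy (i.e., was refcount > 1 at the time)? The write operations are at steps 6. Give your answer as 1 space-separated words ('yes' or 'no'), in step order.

Op 1: fork(P0) -> P1. 3 ppages; refcounts: pp0:2 pp1:2 pp2:2
Op 2: read(P1, v2) -> 24. No state change.
Op 3: fork(P1) -> P2. 3 ppages; refcounts: pp0:3 pp1:3 pp2:3
Op 4: read(P2, v1) -> 48. No state change.
Op 5: read(P1, v1) -> 48. No state change.
Op 6: write(P2, v1, 131). refcount(pp1)=3>1 -> COPY to pp3. 4 ppages; refcounts: pp0:3 pp1:2 pp2:3 pp3:1
Op 7: fork(P1) -> P3. 4 ppages; refcounts: pp0:4 pp1:3 pp2:4 pp3:1

yes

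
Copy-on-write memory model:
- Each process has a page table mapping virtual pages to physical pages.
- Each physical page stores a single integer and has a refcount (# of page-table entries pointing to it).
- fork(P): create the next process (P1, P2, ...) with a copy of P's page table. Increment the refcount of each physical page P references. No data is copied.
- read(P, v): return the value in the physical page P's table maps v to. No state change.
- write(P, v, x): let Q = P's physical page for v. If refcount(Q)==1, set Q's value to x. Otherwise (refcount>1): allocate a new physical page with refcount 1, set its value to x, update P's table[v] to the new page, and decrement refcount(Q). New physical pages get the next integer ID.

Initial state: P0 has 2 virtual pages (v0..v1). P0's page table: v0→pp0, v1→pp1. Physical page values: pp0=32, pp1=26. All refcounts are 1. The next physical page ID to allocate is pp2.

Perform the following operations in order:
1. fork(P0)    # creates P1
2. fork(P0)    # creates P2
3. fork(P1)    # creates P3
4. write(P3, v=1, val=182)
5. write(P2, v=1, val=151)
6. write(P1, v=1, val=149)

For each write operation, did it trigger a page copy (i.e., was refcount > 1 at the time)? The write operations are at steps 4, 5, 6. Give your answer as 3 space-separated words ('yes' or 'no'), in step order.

Op 1: fork(P0) -> P1. 2 ppages; refcounts: pp0:2 pp1:2
Op 2: fork(P0) -> P2. 2 ppages; refcounts: pp0:3 pp1:3
Op 3: fork(P1) -> P3. 2 ppages; refcounts: pp0:4 pp1:4
Op 4: write(P3, v1, 182). refcount(pp1)=4>1 -> COPY to pp2. 3 ppages; refcounts: pp0:4 pp1:3 pp2:1
Op 5: write(P2, v1, 151). refcount(pp1)=3>1 -> COPY to pp3. 4 ppages; refcounts: pp0:4 pp1:2 pp2:1 pp3:1
Op 6: write(P1, v1, 149). refcount(pp1)=2>1 -> COPY to pp4. 5 ppages; refcounts: pp0:4 pp1:1 pp2:1 pp3:1 pp4:1

yes yes yes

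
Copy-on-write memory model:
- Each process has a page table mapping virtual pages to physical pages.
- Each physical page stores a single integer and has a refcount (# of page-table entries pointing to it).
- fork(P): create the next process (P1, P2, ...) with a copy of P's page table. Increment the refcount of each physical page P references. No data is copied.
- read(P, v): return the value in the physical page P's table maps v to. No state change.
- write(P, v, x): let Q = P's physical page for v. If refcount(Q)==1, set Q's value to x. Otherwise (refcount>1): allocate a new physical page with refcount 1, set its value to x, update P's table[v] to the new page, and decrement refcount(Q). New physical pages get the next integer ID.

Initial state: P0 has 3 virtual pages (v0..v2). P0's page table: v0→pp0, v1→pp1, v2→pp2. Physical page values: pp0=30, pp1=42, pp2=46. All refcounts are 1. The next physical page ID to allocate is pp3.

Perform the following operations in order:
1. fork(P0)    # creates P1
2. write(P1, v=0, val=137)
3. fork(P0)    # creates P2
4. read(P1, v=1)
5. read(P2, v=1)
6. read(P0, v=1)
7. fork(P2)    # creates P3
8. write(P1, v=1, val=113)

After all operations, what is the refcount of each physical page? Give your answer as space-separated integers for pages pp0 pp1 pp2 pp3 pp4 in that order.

Op 1: fork(P0) -> P1. 3 ppages; refcounts: pp0:2 pp1:2 pp2:2
Op 2: write(P1, v0, 137). refcount(pp0)=2>1 -> COPY to pp3. 4 ppages; refcounts: pp0:1 pp1:2 pp2:2 pp3:1
Op 3: fork(P0) -> P2. 4 ppages; refcounts: pp0:2 pp1:3 pp2:3 pp3:1
Op 4: read(P1, v1) -> 42. No state change.
Op 5: read(P2, v1) -> 42. No state change.
Op 6: read(P0, v1) -> 42. No state change.
Op 7: fork(P2) -> P3. 4 ppages; refcounts: pp0:3 pp1:4 pp2:4 pp3:1
Op 8: write(P1, v1, 113). refcount(pp1)=4>1 -> COPY to pp4. 5 ppages; refcounts: pp0:3 pp1:3 pp2:4 pp3:1 pp4:1

Answer: 3 3 4 1 1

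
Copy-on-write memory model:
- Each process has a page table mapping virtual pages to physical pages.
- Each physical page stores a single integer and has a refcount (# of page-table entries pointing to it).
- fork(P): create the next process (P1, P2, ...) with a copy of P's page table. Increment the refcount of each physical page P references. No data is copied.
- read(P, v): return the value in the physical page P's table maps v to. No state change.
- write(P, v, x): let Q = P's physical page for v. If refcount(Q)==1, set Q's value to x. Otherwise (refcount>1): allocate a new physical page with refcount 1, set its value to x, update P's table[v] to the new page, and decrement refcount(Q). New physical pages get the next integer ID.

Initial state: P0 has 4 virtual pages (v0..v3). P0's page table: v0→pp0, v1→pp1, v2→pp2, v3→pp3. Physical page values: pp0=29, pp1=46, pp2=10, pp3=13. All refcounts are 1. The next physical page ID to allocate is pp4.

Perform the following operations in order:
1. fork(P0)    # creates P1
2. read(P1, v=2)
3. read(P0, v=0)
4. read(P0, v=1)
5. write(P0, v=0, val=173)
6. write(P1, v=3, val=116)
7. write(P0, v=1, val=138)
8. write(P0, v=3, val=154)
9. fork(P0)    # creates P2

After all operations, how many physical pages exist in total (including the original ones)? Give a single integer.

Answer: 7

Derivation:
Op 1: fork(P0) -> P1. 4 ppages; refcounts: pp0:2 pp1:2 pp2:2 pp3:2
Op 2: read(P1, v2) -> 10. No state change.
Op 3: read(P0, v0) -> 29. No state change.
Op 4: read(P0, v1) -> 46. No state change.
Op 5: write(P0, v0, 173). refcount(pp0)=2>1 -> COPY to pp4. 5 ppages; refcounts: pp0:1 pp1:2 pp2:2 pp3:2 pp4:1
Op 6: write(P1, v3, 116). refcount(pp3)=2>1 -> COPY to pp5. 6 ppages; refcounts: pp0:1 pp1:2 pp2:2 pp3:1 pp4:1 pp5:1
Op 7: write(P0, v1, 138). refcount(pp1)=2>1 -> COPY to pp6. 7 ppages; refcounts: pp0:1 pp1:1 pp2:2 pp3:1 pp4:1 pp5:1 pp6:1
Op 8: write(P0, v3, 154). refcount(pp3)=1 -> write in place. 7 ppages; refcounts: pp0:1 pp1:1 pp2:2 pp3:1 pp4:1 pp5:1 pp6:1
Op 9: fork(P0) -> P2. 7 ppages; refcounts: pp0:1 pp1:1 pp2:3 pp3:2 pp4:2 pp5:1 pp6:2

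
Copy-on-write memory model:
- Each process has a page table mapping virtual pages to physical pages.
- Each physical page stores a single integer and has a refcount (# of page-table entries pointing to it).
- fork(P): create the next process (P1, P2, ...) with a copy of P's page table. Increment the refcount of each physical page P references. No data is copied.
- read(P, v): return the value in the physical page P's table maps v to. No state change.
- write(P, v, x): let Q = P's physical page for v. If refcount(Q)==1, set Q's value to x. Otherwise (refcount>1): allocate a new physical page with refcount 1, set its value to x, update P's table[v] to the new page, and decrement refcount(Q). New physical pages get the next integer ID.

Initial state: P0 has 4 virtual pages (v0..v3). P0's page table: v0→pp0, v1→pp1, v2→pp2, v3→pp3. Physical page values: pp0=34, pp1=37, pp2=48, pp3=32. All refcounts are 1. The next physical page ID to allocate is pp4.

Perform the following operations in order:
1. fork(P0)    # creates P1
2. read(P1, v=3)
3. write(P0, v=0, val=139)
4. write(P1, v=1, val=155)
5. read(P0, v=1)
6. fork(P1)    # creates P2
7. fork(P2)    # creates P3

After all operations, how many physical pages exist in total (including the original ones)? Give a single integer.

Answer: 6

Derivation:
Op 1: fork(P0) -> P1. 4 ppages; refcounts: pp0:2 pp1:2 pp2:2 pp3:2
Op 2: read(P1, v3) -> 32. No state change.
Op 3: write(P0, v0, 139). refcount(pp0)=2>1 -> COPY to pp4. 5 ppages; refcounts: pp0:1 pp1:2 pp2:2 pp3:2 pp4:1
Op 4: write(P1, v1, 155). refcount(pp1)=2>1 -> COPY to pp5. 6 ppages; refcounts: pp0:1 pp1:1 pp2:2 pp3:2 pp4:1 pp5:1
Op 5: read(P0, v1) -> 37. No state change.
Op 6: fork(P1) -> P2. 6 ppages; refcounts: pp0:2 pp1:1 pp2:3 pp3:3 pp4:1 pp5:2
Op 7: fork(P2) -> P3. 6 ppages; refcounts: pp0:3 pp1:1 pp2:4 pp3:4 pp4:1 pp5:3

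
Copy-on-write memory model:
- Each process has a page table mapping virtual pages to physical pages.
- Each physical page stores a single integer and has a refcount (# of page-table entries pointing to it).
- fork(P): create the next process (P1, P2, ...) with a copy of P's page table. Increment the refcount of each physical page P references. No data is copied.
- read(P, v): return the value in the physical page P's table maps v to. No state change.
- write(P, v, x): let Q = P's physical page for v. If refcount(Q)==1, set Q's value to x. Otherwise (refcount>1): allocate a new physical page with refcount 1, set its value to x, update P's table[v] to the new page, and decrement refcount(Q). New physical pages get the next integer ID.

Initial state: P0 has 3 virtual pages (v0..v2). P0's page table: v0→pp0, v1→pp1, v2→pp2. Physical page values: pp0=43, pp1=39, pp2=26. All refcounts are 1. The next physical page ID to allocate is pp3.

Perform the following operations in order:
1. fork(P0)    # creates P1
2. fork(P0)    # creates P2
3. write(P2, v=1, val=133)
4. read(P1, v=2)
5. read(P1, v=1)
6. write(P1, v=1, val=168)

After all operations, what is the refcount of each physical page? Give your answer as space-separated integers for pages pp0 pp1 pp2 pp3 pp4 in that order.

Op 1: fork(P0) -> P1. 3 ppages; refcounts: pp0:2 pp1:2 pp2:2
Op 2: fork(P0) -> P2. 3 ppages; refcounts: pp0:3 pp1:3 pp2:3
Op 3: write(P2, v1, 133). refcount(pp1)=3>1 -> COPY to pp3. 4 ppages; refcounts: pp0:3 pp1:2 pp2:3 pp3:1
Op 4: read(P1, v2) -> 26. No state change.
Op 5: read(P1, v1) -> 39. No state change.
Op 6: write(P1, v1, 168). refcount(pp1)=2>1 -> COPY to pp4. 5 ppages; refcounts: pp0:3 pp1:1 pp2:3 pp3:1 pp4:1

Answer: 3 1 3 1 1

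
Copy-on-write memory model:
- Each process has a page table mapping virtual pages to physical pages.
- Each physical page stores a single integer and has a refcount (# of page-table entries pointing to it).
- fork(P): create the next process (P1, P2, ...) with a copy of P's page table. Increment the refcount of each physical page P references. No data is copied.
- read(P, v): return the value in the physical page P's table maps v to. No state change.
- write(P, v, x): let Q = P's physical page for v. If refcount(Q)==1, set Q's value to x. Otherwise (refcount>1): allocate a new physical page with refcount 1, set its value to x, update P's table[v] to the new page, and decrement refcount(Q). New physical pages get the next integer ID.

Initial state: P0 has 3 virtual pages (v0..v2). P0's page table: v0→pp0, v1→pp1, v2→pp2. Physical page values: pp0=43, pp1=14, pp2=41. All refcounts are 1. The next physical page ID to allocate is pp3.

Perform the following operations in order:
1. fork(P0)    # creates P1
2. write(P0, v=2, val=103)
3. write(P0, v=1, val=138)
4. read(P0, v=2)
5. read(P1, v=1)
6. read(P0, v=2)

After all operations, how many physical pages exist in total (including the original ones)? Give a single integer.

Answer: 5

Derivation:
Op 1: fork(P0) -> P1. 3 ppages; refcounts: pp0:2 pp1:2 pp2:2
Op 2: write(P0, v2, 103). refcount(pp2)=2>1 -> COPY to pp3. 4 ppages; refcounts: pp0:2 pp1:2 pp2:1 pp3:1
Op 3: write(P0, v1, 138). refcount(pp1)=2>1 -> COPY to pp4. 5 ppages; refcounts: pp0:2 pp1:1 pp2:1 pp3:1 pp4:1
Op 4: read(P0, v2) -> 103. No state change.
Op 5: read(P1, v1) -> 14. No state change.
Op 6: read(P0, v2) -> 103. No state change.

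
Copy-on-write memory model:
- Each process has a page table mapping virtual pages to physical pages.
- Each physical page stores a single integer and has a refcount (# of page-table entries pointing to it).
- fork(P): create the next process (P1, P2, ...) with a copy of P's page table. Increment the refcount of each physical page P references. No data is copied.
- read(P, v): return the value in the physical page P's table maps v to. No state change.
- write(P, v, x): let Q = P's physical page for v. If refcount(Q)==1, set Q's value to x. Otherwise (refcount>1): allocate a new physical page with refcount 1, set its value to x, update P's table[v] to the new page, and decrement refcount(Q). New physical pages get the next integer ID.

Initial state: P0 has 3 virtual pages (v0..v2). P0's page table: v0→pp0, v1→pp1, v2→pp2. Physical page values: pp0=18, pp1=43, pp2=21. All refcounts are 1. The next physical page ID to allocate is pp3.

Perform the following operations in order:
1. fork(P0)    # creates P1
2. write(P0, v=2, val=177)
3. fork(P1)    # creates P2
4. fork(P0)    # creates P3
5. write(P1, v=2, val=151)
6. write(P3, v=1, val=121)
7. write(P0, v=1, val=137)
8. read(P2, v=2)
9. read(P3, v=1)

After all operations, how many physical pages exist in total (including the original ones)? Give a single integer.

Answer: 7

Derivation:
Op 1: fork(P0) -> P1. 3 ppages; refcounts: pp0:2 pp1:2 pp2:2
Op 2: write(P0, v2, 177). refcount(pp2)=2>1 -> COPY to pp3. 4 ppages; refcounts: pp0:2 pp1:2 pp2:1 pp3:1
Op 3: fork(P1) -> P2. 4 ppages; refcounts: pp0:3 pp1:3 pp2:2 pp3:1
Op 4: fork(P0) -> P3. 4 ppages; refcounts: pp0:4 pp1:4 pp2:2 pp3:2
Op 5: write(P1, v2, 151). refcount(pp2)=2>1 -> COPY to pp4. 5 ppages; refcounts: pp0:4 pp1:4 pp2:1 pp3:2 pp4:1
Op 6: write(P3, v1, 121). refcount(pp1)=4>1 -> COPY to pp5. 6 ppages; refcounts: pp0:4 pp1:3 pp2:1 pp3:2 pp4:1 pp5:1
Op 7: write(P0, v1, 137). refcount(pp1)=3>1 -> COPY to pp6. 7 ppages; refcounts: pp0:4 pp1:2 pp2:1 pp3:2 pp4:1 pp5:1 pp6:1
Op 8: read(P2, v2) -> 21. No state change.
Op 9: read(P3, v1) -> 121. No state change.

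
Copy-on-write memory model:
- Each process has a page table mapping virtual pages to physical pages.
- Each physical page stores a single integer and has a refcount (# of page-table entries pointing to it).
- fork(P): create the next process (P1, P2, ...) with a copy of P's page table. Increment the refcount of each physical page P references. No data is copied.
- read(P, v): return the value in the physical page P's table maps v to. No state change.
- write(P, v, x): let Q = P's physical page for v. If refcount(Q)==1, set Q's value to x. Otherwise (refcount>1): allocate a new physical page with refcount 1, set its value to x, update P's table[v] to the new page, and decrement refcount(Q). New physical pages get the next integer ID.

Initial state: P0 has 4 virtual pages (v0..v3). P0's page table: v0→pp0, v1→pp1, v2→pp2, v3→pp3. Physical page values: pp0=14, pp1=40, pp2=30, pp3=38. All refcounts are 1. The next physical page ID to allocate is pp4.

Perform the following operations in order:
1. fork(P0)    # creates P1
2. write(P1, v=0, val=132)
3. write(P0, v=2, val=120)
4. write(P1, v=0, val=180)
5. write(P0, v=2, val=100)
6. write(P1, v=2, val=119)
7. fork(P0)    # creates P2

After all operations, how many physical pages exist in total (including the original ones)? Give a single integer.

Op 1: fork(P0) -> P1. 4 ppages; refcounts: pp0:2 pp1:2 pp2:2 pp3:2
Op 2: write(P1, v0, 132). refcount(pp0)=2>1 -> COPY to pp4. 5 ppages; refcounts: pp0:1 pp1:2 pp2:2 pp3:2 pp4:1
Op 3: write(P0, v2, 120). refcount(pp2)=2>1 -> COPY to pp5. 6 ppages; refcounts: pp0:1 pp1:2 pp2:1 pp3:2 pp4:1 pp5:1
Op 4: write(P1, v0, 180). refcount(pp4)=1 -> write in place. 6 ppages; refcounts: pp0:1 pp1:2 pp2:1 pp3:2 pp4:1 pp5:1
Op 5: write(P0, v2, 100). refcount(pp5)=1 -> write in place. 6 ppages; refcounts: pp0:1 pp1:2 pp2:1 pp3:2 pp4:1 pp5:1
Op 6: write(P1, v2, 119). refcount(pp2)=1 -> write in place. 6 ppages; refcounts: pp0:1 pp1:2 pp2:1 pp3:2 pp4:1 pp5:1
Op 7: fork(P0) -> P2. 6 ppages; refcounts: pp0:2 pp1:3 pp2:1 pp3:3 pp4:1 pp5:2

Answer: 6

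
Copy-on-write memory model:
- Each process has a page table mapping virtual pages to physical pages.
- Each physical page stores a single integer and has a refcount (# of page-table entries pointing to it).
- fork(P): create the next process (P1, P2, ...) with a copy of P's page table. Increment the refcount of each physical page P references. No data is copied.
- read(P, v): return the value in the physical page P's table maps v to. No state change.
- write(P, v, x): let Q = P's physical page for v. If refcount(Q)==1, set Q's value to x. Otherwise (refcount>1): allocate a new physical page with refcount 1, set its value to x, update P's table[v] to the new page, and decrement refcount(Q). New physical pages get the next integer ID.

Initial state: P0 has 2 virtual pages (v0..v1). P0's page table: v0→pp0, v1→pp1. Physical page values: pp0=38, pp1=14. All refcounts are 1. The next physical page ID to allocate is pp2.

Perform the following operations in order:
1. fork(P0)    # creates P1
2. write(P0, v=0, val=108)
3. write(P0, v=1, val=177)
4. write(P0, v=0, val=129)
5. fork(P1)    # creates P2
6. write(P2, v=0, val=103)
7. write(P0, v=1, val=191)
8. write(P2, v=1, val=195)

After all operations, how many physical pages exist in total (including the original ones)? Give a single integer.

Op 1: fork(P0) -> P1. 2 ppages; refcounts: pp0:2 pp1:2
Op 2: write(P0, v0, 108). refcount(pp0)=2>1 -> COPY to pp2. 3 ppages; refcounts: pp0:1 pp1:2 pp2:1
Op 3: write(P0, v1, 177). refcount(pp1)=2>1 -> COPY to pp3. 4 ppages; refcounts: pp0:1 pp1:1 pp2:1 pp3:1
Op 4: write(P0, v0, 129). refcount(pp2)=1 -> write in place. 4 ppages; refcounts: pp0:1 pp1:1 pp2:1 pp3:1
Op 5: fork(P1) -> P2. 4 ppages; refcounts: pp0:2 pp1:2 pp2:1 pp3:1
Op 6: write(P2, v0, 103). refcount(pp0)=2>1 -> COPY to pp4. 5 ppages; refcounts: pp0:1 pp1:2 pp2:1 pp3:1 pp4:1
Op 7: write(P0, v1, 191). refcount(pp3)=1 -> write in place. 5 ppages; refcounts: pp0:1 pp1:2 pp2:1 pp3:1 pp4:1
Op 8: write(P2, v1, 195). refcount(pp1)=2>1 -> COPY to pp5. 6 ppages; refcounts: pp0:1 pp1:1 pp2:1 pp3:1 pp4:1 pp5:1

Answer: 6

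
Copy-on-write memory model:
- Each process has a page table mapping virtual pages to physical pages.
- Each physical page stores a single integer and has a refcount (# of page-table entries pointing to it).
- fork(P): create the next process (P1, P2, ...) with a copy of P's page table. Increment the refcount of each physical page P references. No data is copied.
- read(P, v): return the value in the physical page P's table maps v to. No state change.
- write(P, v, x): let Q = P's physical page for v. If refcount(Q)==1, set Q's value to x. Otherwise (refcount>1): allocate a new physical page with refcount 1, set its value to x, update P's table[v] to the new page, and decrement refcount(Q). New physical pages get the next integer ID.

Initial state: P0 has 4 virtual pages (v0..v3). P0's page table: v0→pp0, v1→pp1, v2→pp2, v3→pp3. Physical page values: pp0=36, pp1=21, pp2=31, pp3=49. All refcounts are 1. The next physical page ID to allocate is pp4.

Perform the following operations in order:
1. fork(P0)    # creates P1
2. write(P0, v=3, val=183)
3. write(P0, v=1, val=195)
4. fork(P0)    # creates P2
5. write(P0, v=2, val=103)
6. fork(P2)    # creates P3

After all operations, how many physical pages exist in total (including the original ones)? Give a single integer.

Op 1: fork(P0) -> P1. 4 ppages; refcounts: pp0:2 pp1:2 pp2:2 pp3:2
Op 2: write(P0, v3, 183). refcount(pp3)=2>1 -> COPY to pp4. 5 ppages; refcounts: pp0:2 pp1:2 pp2:2 pp3:1 pp4:1
Op 3: write(P0, v1, 195). refcount(pp1)=2>1 -> COPY to pp5. 6 ppages; refcounts: pp0:2 pp1:1 pp2:2 pp3:1 pp4:1 pp5:1
Op 4: fork(P0) -> P2. 6 ppages; refcounts: pp0:3 pp1:1 pp2:3 pp3:1 pp4:2 pp5:2
Op 5: write(P0, v2, 103). refcount(pp2)=3>1 -> COPY to pp6. 7 ppages; refcounts: pp0:3 pp1:1 pp2:2 pp3:1 pp4:2 pp5:2 pp6:1
Op 6: fork(P2) -> P3. 7 ppages; refcounts: pp0:4 pp1:1 pp2:3 pp3:1 pp4:3 pp5:3 pp6:1

Answer: 7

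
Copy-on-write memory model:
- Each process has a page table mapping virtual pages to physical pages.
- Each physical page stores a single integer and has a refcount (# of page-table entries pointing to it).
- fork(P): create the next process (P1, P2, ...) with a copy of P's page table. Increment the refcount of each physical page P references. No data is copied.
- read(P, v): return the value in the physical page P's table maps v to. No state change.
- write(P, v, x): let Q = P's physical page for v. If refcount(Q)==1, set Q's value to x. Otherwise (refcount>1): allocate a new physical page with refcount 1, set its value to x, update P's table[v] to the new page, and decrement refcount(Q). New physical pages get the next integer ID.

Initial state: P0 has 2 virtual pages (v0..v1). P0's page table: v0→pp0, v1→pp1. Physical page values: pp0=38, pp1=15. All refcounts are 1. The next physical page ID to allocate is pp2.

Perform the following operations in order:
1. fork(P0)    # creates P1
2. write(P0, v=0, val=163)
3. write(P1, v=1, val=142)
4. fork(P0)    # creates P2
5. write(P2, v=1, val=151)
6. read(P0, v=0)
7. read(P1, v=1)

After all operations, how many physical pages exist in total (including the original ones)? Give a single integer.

Answer: 5

Derivation:
Op 1: fork(P0) -> P1. 2 ppages; refcounts: pp0:2 pp1:2
Op 2: write(P0, v0, 163). refcount(pp0)=2>1 -> COPY to pp2. 3 ppages; refcounts: pp0:1 pp1:2 pp2:1
Op 3: write(P1, v1, 142). refcount(pp1)=2>1 -> COPY to pp3. 4 ppages; refcounts: pp0:1 pp1:1 pp2:1 pp3:1
Op 4: fork(P0) -> P2. 4 ppages; refcounts: pp0:1 pp1:2 pp2:2 pp3:1
Op 5: write(P2, v1, 151). refcount(pp1)=2>1 -> COPY to pp4. 5 ppages; refcounts: pp0:1 pp1:1 pp2:2 pp3:1 pp4:1
Op 6: read(P0, v0) -> 163. No state change.
Op 7: read(P1, v1) -> 142. No state change.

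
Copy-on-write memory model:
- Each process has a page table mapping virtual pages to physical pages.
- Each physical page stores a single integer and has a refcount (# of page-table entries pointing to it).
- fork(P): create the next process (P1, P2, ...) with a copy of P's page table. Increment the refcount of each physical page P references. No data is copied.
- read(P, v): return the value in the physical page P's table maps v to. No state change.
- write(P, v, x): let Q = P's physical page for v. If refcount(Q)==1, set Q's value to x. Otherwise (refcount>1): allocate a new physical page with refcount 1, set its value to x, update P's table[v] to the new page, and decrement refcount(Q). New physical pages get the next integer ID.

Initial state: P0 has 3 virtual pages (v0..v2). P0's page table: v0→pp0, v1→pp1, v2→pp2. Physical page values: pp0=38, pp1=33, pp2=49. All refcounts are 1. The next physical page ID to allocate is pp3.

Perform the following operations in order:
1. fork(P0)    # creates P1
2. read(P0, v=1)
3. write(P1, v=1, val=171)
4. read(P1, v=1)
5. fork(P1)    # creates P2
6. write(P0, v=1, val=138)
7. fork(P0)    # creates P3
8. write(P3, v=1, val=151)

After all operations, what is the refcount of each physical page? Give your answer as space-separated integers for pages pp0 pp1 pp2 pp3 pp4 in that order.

Op 1: fork(P0) -> P1. 3 ppages; refcounts: pp0:2 pp1:2 pp2:2
Op 2: read(P0, v1) -> 33. No state change.
Op 3: write(P1, v1, 171). refcount(pp1)=2>1 -> COPY to pp3. 4 ppages; refcounts: pp0:2 pp1:1 pp2:2 pp3:1
Op 4: read(P1, v1) -> 171. No state change.
Op 5: fork(P1) -> P2. 4 ppages; refcounts: pp0:3 pp1:1 pp2:3 pp3:2
Op 6: write(P0, v1, 138). refcount(pp1)=1 -> write in place. 4 ppages; refcounts: pp0:3 pp1:1 pp2:3 pp3:2
Op 7: fork(P0) -> P3. 4 ppages; refcounts: pp0:4 pp1:2 pp2:4 pp3:2
Op 8: write(P3, v1, 151). refcount(pp1)=2>1 -> COPY to pp4. 5 ppages; refcounts: pp0:4 pp1:1 pp2:4 pp3:2 pp4:1

Answer: 4 1 4 2 1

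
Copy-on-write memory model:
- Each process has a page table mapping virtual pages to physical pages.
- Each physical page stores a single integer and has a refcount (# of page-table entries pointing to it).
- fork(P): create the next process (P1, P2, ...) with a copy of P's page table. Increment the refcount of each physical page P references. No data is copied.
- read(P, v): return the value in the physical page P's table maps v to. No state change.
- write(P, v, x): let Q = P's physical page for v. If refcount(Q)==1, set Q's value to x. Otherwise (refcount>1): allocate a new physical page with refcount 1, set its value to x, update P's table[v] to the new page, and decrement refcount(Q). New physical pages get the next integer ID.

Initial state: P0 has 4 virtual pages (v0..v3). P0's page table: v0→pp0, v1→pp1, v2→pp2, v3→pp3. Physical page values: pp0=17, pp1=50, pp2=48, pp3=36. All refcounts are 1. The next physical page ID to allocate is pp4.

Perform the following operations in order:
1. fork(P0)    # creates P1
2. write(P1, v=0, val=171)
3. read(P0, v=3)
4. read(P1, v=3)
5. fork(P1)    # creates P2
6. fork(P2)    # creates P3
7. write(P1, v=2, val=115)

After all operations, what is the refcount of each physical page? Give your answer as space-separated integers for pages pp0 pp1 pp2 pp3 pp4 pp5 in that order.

Op 1: fork(P0) -> P1. 4 ppages; refcounts: pp0:2 pp1:2 pp2:2 pp3:2
Op 2: write(P1, v0, 171). refcount(pp0)=2>1 -> COPY to pp4. 5 ppages; refcounts: pp0:1 pp1:2 pp2:2 pp3:2 pp4:1
Op 3: read(P0, v3) -> 36. No state change.
Op 4: read(P1, v3) -> 36. No state change.
Op 5: fork(P1) -> P2. 5 ppages; refcounts: pp0:1 pp1:3 pp2:3 pp3:3 pp4:2
Op 6: fork(P2) -> P3. 5 ppages; refcounts: pp0:1 pp1:4 pp2:4 pp3:4 pp4:3
Op 7: write(P1, v2, 115). refcount(pp2)=4>1 -> COPY to pp5. 6 ppages; refcounts: pp0:1 pp1:4 pp2:3 pp3:4 pp4:3 pp5:1

Answer: 1 4 3 4 3 1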